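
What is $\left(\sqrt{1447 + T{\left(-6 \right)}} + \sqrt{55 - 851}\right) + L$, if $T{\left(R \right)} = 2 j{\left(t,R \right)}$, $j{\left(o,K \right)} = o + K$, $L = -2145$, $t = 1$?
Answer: $-2145 + \sqrt{1437} + 2 i \sqrt{199} \approx -2107.1 + 28.213 i$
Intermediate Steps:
$j{\left(o,K \right)} = K + o$
$T{\left(R \right)} = 2 + 2 R$ ($T{\left(R \right)} = 2 \left(R + 1\right) = 2 \left(1 + R\right) = 2 + 2 R$)
$\left(\sqrt{1447 + T{\left(-6 \right)}} + \sqrt{55 - 851}\right) + L = \left(\sqrt{1447 + \left(2 + 2 \left(-6\right)\right)} + \sqrt{55 - 851}\right) - 2145 = \left(\sqrt{1447 + \left(2 - 12\right)} + \sqrt{-796}\right) - 2145 = \left(\sqrt{1447 - 10} + 2 i \sqrt{199}\right) - 2145 = \left(\sqrt{1437} + 2 i \sqrt{199}\right) - 2145 = -2145 + \sqrt{1437} + 2 i \sqrt{199}$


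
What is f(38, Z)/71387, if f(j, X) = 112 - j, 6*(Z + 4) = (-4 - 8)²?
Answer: 74/71387 ≈ 0.0010366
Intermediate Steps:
Z = 20 (Z = -4 + (-4 - 8)²/6 = -4 + (⅙)*(-12)² = -4 + (⅙)*144 = -4 + 24 = 20)
f(38, Z)/71387 = (112 - 1*38)/71387 = (112 - 38)*(1/71387) = 74*(1/71387) = 74/71387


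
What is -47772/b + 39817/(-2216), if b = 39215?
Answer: -1667286407/86900440 ≈ -19.186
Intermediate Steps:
-47772/b + 39817/(-2216) = -47772/39215 + 39817/(-2216) = -47772*1/39215 + 39817*(-1/2216) = -47772/39215 - 39817/2216 = -1667286407/86900440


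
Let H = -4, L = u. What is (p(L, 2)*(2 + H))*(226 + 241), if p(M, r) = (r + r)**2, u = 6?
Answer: -14944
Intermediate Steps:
L = 6
p(M, r) = 4*r**2 (p(M, r) = (2*r)**2 = 4*r**2)
(p(L, 2)*(2 + H))*(226 + 241) = ((4*2**2)*(2 - 4))*(226 + 241) = ((4*4)*(-2))*467 = (16*(-2))*467 = -32*467 = -14944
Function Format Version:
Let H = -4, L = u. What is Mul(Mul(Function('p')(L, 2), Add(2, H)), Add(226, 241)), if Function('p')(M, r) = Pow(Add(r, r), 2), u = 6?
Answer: -14944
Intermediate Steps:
L = 6
Function('p')(M, r) = Mul(4, Pow(r, 2)) (Function('p')(M, r) = Pow(Mul(2, r), 2) = Mul(4, Pow(r, 2)))
Mul(Mul(Function('p')(L, 2), Add(2, H)), Add(226, 241)) = Mul(Mul(Mul(4, Pow(2, 2)), Add(2, -4)), Add(226, 241)) = Mul(Mul(Mul(4, 4), -2), 467) = Mul(Mul(16, -2), 467) = Mul(-32, 467) = -14944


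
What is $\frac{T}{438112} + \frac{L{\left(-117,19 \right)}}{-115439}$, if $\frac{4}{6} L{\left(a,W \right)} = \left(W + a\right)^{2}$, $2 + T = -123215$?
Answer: $- \frac{20535488735}{50575211168} \approx -0.40604$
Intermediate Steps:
$T = -123217$ ($T = -2 - 123215 = -123217$)
$L{\left(a,W \right)} = \frac{3 \left(W + a\right)^{2}}{2}$
$\frac{T}{438112} + \frac{L{\left(-117,19 \right)}}{-115439} = - \frac{123217}{438112} + \frac{\frac{3}{2} \left(19 - 117\right)^{2}}{-115439} = \left(-123217\right) \frac{1}{438112} + \frac{3 \left(-98\right)^{2}}{2} \left(- \frac{1}{115439}\right) = - \frac{123217}{438112} + \frac{3}{2} \cdot 9604 \left(- \frac{1}{115439}\right) = - \frac{123217}{438112} + 14406 \left(- \frac{1}{115439}\right) = - \frac{123217}{438112} - \frac{14406}{115439} = - \frac{20535488735}{50575211168}$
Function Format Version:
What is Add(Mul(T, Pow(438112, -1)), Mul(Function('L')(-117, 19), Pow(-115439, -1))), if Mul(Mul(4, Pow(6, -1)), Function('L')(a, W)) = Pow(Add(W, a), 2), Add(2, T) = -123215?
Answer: Rational(-20535488735, 50575211168) ≈ -0.40604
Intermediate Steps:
T = -123217 (T = Add(-2, -123215) = -123217)
Function('L')(a, W) = Mul(Rational(3, 2), Pow(Add(W, a), 2))
Add(Mul(T, Pow(438112, -1)), Mul(Function('L')(-117, 19), Pow(-115439, -1))) = Add(Mul(-123217, Pow(438112, -1)), Mul(Mul(Rational(3, 2), Pow(Add(19, -117), 2)), Pow(-115439, -1))) = Add(Mul(-123217, Rational(1, 438112)), Mul(Mul(Rational(3, 2), Pow(-98, 2)), Rational(-1, 115439))) = Add(Rational(-123217, 438112), Mul(Mul(Rational(3, 2), 9604), Rational(-1, 115439))) = Add(Rational(-123217, 438112), Mul(14406, Rational(-1, 115439))) = Add(Rational(-123217, 438112), Rational(-14406, 115439)) = Rational(-20535488735, 50575211168)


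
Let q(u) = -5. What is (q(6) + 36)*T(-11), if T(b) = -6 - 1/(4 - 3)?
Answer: -217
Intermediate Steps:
T(b) = -7 (T(b) = -6 - 1/1 = -6 - 1*1 = -6 - 1 = -7)
(q(6) + 36)*T(-11) = (-5 + 36)*(-7) = 31*(-7) = -217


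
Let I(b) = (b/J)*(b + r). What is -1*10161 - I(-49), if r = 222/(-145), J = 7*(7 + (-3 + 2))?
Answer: -8891359/870 ≈ -10220.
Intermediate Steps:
J = 42 (J = 7*(7 - 1) = 7*6 = 42)
r = -222/145 (r = 222*(-1/145) = -222/145 ≈ -1.5310)
I(b) = b*(-222/145 + b)/42 (I(b) = (b/42)*(b - 222/145) = (b*(1/42))*(-222/145 + b) = (b/42)*(-222/145 + b) = b*(-222/145 + b)/42)
-1*10161 - I(-49) = -1*10161 - (-49)*(-222 + 145*(-49))/6090 = -10161 - (-49)*(-222 - 7105)/6090 = -10161 - (-49)*(-7327)/6090 = -10161 - 1*51289/870 = -10161 - 51289/870 = -8891359/870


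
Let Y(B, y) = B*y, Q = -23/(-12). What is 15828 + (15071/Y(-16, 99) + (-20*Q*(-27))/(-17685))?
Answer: 3282386867/207504 ≈ 15818.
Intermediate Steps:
Q = 23/12 (Q = -23*(-1/12) = 23/12 ≈ 1.9167)
15828 + (15071/Y(-16, 99) + (-20*Q*(-27))/(-17685)) = 15828 + (15071/((-16*99)) + (-20*23/12*(-27))/(-17685)) = 15828 + (15071/(-1584) - 115/3*(-27)*(-1/17685)) = 15828 + (15071*(-1/1584) + 1035*(-1/17685)) = 15828 + (-15071/1584 - 23/393) = 15828 - 1986445/207504 = 3282386867/207504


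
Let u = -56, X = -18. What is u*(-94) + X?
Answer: 5246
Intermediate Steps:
u*(-94) + X = -56*(-94) - 18 = 5264 - 18 = 5246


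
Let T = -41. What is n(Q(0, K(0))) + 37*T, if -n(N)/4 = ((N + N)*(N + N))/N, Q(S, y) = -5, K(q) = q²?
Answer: -1437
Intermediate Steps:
n(N) = -16*N (n(N) = -4*(N + N)*(N + N)/N = -4*(2*N)*(2*N)/N = -4*4*N²/N = -16*N)
n(Q(0, K(0))) + 37*T = -16*(-5) + 37*(-41) = 80 - 1517 = -1437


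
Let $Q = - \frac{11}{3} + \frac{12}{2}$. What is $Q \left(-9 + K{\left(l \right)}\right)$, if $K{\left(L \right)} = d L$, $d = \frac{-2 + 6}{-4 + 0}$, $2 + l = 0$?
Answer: $- \frac{49}{3} \approx -16.333$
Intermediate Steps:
$Q = \frac{7}{3}$ ($Q = \left(-11\right) \frac{1}{3} + 12 \cdot \frac{1}{2} = - \frac{11}{3} + 6 = \frac{7}{3} \approx 2.3333$)
$l = -2$ ($l = -2 + 0 = -2$)
$d = -1$ ($d = \frac{4}{-4} = 4 \left(- \frac{1}{4}\right) = -1$)
$K{\left(L \right)} = - L$
$Q \left(-9 + K{\left(l \right)}\right) = \frac{7 \left(-9 - -2\right)}{3} = \frac{7 \left(-9 + 2\right)}{3} = \frac{7}{3} \left(-7\right) = - \frac{49}{3}$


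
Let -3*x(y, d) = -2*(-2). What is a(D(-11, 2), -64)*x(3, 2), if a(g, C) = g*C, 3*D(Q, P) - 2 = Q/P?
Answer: -896/9 ≈ -99.556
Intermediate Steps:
x(y, d) = -4/3 (x(y, d) = -(-2)*(-2)/3 = -1/3*4 = -4/3)
D(Q, P) = 2/3 + Q/(3*P) (D(Q, P) = 2/3 + (Q/P)/3 = 2/3 + Q/(3*P))
a(g, C) = C*g
a(D(-11, 2), -64)*x(3, 2) = -64*(-11 + 2*2)/(3*2)*(-4/3) = -64*(-11 + 4)/(3*2)*(-4/3) = -64*(-7)/(3*2)*(-4/3) = -64*(-7/6)*(-4/3) = (224/3)*(-4/3) = -896/9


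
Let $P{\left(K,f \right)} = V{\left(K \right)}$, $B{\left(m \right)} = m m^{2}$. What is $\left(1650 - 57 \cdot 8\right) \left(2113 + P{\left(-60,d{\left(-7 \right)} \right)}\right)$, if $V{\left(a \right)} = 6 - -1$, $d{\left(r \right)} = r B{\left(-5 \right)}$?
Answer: $2531280$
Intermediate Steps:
$B{\left(m \right)} = m^{3}$
$d{\left(r \right)} = - 125 r$ ($d{\left(r \right)} = r \left(-5\right)^{3} = r \left(-125\right) = - 125 r$)
$V{\left(a \right)} = 7$ ($V{\left(a \right)} = 6 + 1 = 7$)
$P{\left(K,f \right)} = 7$
$\left(1650 - 57 \cdot 8\right) \left(2113 + P{\left(-60,d{\left(-7 \right)} \right)}\right) = \left(1650 - 57 \cdot 8\right) \left(2113 + 7\right) = \left(1650 - 456\right) 2120 = 1194 \cdot 2120 = 2531280$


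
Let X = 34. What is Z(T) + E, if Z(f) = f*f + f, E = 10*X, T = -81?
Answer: 6820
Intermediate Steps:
E = 340 (E = 10*34 = 340)
Z(f) = f + f² (Z(f) = f² + f = f + f²)
Z(T) + E = -81*(1 - 81) + 340 = -81*(-80) + 340 = 6480 + 340 = 6820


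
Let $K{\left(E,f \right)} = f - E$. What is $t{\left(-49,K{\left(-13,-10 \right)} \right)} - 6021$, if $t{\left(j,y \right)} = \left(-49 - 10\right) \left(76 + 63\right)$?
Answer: $-14222$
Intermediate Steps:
$t{\left(j,y \right)} = -8201$ ($t{\left(j,y \right)} = \left(-59\right) 139 = -8201$)
$t{\left(-49,K{\left(-13,-10 \right)} \right)} - 6021 = -8201 - 6021 = -14222$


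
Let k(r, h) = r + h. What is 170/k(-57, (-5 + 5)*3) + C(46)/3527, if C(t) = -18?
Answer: -600616/201039 ≈ -2.9876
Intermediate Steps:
k(r, h) = h + r
170/k(-57, (-5 + 5)*3) + C(46)/3527 = 170/((-5 + 5)*3 - 57) - 18/3527 = 170/(0*3 - 57) - 18*1/3527 = 170/(0 - 57) - 18/3527 = 170/(-57) - 18/3527 = 170*(-1/57) - 18/3527 = -170/57 - 18/3527 = -600616/201039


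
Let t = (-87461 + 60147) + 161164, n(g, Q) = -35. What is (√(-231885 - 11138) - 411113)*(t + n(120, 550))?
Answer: -55013086095 + 133815*I*√243023 ≈ -5.5013e+10 + 6.5967e+7*I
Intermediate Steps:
t = 133850 (t = -27314 + 161164 = 133850)
(√(-231885 - 11138) - 411113)*(t + n(120, 550)) = (√(-231885 - 11138) - 411113)*(133850 - 35) = (√(-243023) - 411113)*133815 = (I*√243023 - 411113)*133815 = (-411113 + I*√243023)*133815 = -55013086095 + 133815*I*√243023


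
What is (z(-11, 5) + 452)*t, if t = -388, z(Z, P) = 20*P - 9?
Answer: -210684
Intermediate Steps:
z(Z, P) = -9 + 20*P
(z(-11, 5) + 452)*t = ((-9 + 20*5) + 452)*(-388) = ((-9 + 100) + 452)*(-388) = (91 + 452)*(-388) = 543*(-388) = -210684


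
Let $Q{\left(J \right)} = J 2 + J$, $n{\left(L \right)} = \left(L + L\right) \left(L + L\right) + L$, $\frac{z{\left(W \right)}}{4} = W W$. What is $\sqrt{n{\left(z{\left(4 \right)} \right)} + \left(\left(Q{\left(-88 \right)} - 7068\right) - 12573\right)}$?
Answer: $i \sqrt{3457} \approx 58.796 i$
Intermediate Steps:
$z{\left(W \right)} = 4 W^{2}$ ($z{\left(W \right)} = 4 W W = 4 W^{2}$)
$n{\left(L \right)} = L + 4 L^{2}$ ($n{\left(L \right)} = 2 L 2 L + L = 4 L^{2} + L = L + 4 L^{2}$)
$Q{\left(J \right)} = 3 J$ ($Q{\left(J \right)} = 2 J + J = 3 J$)
$\sqrt{n{\left(z{\left(4 \right)} \right)} + \left(\left(Q{\left(-88 \right)} - 7068\right) - 12573\right)} = \sqrt{4 \cdot 4^{2} \left(1 + 4 \cdot 4 \cdot 4^{2}\right) + \left(\left(3 \left(-88\right) - 7068\right) - 12573\right)} = \sqrt{4 \cdot 16 \left(1 + 4 \cdot 4 \cdot 16\right) - 19905} = \sqrt{64 \left(1 + 4 \cdot 64\right) - 19905} = \sqrt{64 \left(1 + 256\right) - 19905} = \sqrt{64 \cdot 257 - 19905} = \sqrt{16448 - 19905} = \sqrt{-3457} = i \sqrt{3457}$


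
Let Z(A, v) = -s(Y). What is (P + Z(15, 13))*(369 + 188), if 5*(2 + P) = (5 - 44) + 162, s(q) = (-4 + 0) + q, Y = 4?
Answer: 62941/5 ≈ 12588.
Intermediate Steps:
s(q) = -4 + q
Z(A, v) = 0 (Z(A, v) = -(-4 + 4) = -1*0 = 0)
P = 113/5 (P = -2 + ((5 - 44) + 162)/5 = -2 + (-39 + 162)/5 = -2 + (1/5)*123 = -2 + 123/5 = 113/5 ≈ 22.600)
(P + Z(15, 13))*(369 + 188) = (113/5 + 0)*(369 + 188) = (113/5)*557 = 62941/5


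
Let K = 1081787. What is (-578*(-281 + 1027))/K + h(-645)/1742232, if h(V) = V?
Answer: -250642428077/628241309528 ≈ -0.39896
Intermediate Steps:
(-578*(-281 + 1027))/K + h(-645)/1742232 = -578*(-281 + 1027)/1081787 - 645/1742232 = -578*746*(1/1081787) - 645*1/1742232 = -431188*1/1081787 - 215/580744 = -431188/1081787 - 215/580744 = -250642428077/628241309528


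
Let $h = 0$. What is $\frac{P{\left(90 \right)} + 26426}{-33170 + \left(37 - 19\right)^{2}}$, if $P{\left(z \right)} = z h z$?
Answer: $- \frac{13213}{16423} \approx -0.80454$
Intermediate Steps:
$P{\left(z \right)} = 0$ ($P{\left(z \right)} = z 0 z = 0 z = 0$)
$\frac{P{\left(90 \right)} + 26426}{-33170 + \left(37 - 19\right)^{2}} = \frac{0 + 26426}{-33170 + \left(37 - 19\right)^{2}} = \frac{26426}{-33170 + 18^{2}} = \frac{26426}{-33170 + 324} = \frac{26426}{-32846} = 26426 \left(- \frac{1}{32846}\right) = - \frac{13213}{16423}$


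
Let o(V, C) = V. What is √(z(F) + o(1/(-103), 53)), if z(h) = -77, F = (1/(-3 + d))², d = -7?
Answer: 2*I*√204249/103 ≈ 8.7755*I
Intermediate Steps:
F = 1/100 (F = (1/(-3 - 7))² = (1/(-10))² = (-⅒)² = 1/100 ≈ 0.010000)
√(z(F) + o(1/(-103), 53)) = √(-77 + 1/(-103)) = √(-77 - 1/103) = √(-7932/103) = 2*I*√204249/103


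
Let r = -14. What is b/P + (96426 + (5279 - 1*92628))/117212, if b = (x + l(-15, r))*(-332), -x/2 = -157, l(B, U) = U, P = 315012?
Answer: -734579273/3076932212 ≈ -0.23874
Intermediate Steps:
x = 314 (x = -2*(-157) = 314)
b = -99600 (b = (314 - 14)*(-332) = 300*(-332) = -99600)
b/P + (96426 + (5279 - 1*92628))/117212 = -99600/315012 + (96426 + (5279 - 1*92628))/117212 = -99600*1/315012 + (96426 + (5279 - 92628))*(1/117212) = -8300/26251 + (96426 - 87349)*(1/117212) = -8300/26251 + 9077*(1/117212) = -8300/26251 + 9077/117212 = -734579273/3076932212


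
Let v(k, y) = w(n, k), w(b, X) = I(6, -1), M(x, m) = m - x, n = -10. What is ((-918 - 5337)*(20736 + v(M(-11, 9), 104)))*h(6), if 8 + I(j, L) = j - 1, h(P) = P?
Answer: -778109490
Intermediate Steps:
I(j, L) = -9 + j (I(j, L) = -8 + (j - 1) = -8 + (-1 + j) = -9 + j)
w(b, X) = -3 (w(b, X) = -9 + 6 = -3)
v(k, y) = -3
((-918 - 5337)*(20736 + v(M(-11, 9), 104)))*h(6) = ((-918 - 5337)*(20736 - 3))*6 = -6255*20733*6 = -129684915*6 = -778109490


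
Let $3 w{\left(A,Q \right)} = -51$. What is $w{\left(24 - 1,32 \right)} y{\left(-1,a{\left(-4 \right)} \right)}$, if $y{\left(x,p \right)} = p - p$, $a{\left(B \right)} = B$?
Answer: $0$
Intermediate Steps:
$y{\left(x,p \right)} = 0$
$w{\left(A,Q \right)} = -17$ ($w{\left(A,Q \right)} = \frac{1}{3} \left(-51\right) = -17$)
$w{\left(24 - 1,32 \right)} y{\left(-1,a{\left(-4 \right)} \right)} = \left(-17\right) 0 = 0$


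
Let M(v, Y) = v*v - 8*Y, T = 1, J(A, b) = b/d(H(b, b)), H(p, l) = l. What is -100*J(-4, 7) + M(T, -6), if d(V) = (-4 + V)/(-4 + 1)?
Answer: 749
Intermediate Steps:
d(V) = 4/3 - V/3 (d(V) = (-4 + V)/(-3) = (-4 + V)*(-⅓) = 4/3 - V/3)
J(A, b) = b/(4/3 - b/3)
M(v, Y) = v² - 8*Y
-100*J(-4, 7) + M(T, -6) = -(-300)*7/(-4 + 7) + (1² - 8*(-6)) = -(-300)*7/3 + (1 + 48) = -(-300)*7/3 + 49 = -100*(-7) + 49 = 700 + 49 = 749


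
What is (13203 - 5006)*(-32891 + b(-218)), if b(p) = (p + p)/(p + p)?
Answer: -269599330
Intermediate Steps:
b(p) = 1 (b(p) = (2*p)/((2*p)) = (2*p)*(1/(2*p)) = 1)
(13203 - 5006)*(-32891 + b(-218)) = (13203 - 5006)*(-32891 + 1) = 8197*(-32890) = -269599330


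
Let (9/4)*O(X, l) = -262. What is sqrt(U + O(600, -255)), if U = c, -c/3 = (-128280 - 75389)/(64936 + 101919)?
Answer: I*sqrt(28259393237335)/500565 ≈ 10.62*I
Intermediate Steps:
O(X, l) = -1048/9 (O(X, l) = (4/9)*(-262) = -1048/9)
c = 611007/166855 (c = -3*(-128280 - 75389)/(64936 + 101919) = -(-611007)/166855 = -3*(-203669/166855) = 611007/166855 ≈ 3.6619)
U = 611007/166855 ≈ 3.6619
sqrt(U + O(600, -255)) = sqrt(611007/166855 - 1048/9) = sqrt(-169364977/1501695) = I*sqrt(28259393237335)/500565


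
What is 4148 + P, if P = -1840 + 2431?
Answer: 4739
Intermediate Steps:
P = 591
4148 + P = 4148 + 591 = 4739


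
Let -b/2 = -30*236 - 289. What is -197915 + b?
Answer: -183177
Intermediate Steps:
b = 14738 (b = -2*(-30*236 - 289) = -2*(-7080 - 289) = -2*(-7369) = 14738)
-197915 + b = -197915 + 14738 = -183177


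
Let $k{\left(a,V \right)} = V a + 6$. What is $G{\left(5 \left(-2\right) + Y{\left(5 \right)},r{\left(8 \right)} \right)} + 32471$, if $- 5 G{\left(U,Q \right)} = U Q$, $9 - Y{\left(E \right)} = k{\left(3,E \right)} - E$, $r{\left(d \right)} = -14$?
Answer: $\frac{162117}{5} \approx 32423.0$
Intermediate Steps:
$k{\left(a,V \right)} = 6 + V a$
$Y{\left(E \right)} = 3 - 2 E$ ($Y{\left(E \right)} = 9 - \left(\left(6 + E 3\right) - E\right) = 9 - \left(\left(6 + 3 E\right) - E\right) = 9 - \left(6 + 2 E\right) = 3 - 2 E$)
$G{\left(U,Q \right)} = - \frac{Q U}{5}$ ($G{\left(U,Q \right)} = - \frac{U Q}{5} = - \frac{Q U}{5}$)
$G{\left(5 \left(-2\right) + Y{\left(5 \right)},r{\left(8 \right)} \right)} + 32471 = \left(- \frac{1}{5}\right) \left(-14\right) \left(5 \left(-2\right) + \left(3 - 10\right)\right) + 32471 = \left(- \frac{1}{5}\right) \left(-14\right) \left(-10 + \left(3 - 10\right)\right) + 32471 = \left(- \frac{1}{5}\right) \left(-14\right) \left(-10 - 7\right) + 32471 = \left(- \frac{1}{5}\right) \left(-14\right) \left(-17\right) + 32471 = - \frac{238}{5} + 32471 = \frac{162117}{5}$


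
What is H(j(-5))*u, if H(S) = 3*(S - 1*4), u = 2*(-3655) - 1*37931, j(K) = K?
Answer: 1221507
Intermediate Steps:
u = -45241 (u = -7310 - 37931 = -45241)
H(S) = -12 + 3*S (H(S) = 3*(S - 4) = 3*(-4 + S) = -12 + 3*S)
H(j(-5))*u = (-12 + 3*(-5))*(-45241) = (-12 - 15)*(-45241) = -27*(-45241) = 1221507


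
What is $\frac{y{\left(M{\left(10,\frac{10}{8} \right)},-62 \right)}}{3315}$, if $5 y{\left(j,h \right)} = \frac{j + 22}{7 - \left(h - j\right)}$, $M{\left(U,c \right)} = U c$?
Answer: $\frac{23}{900575} \approx 2.5539 \cdot 10^{-5}$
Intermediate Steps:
$y{\left(j,h \right)} = \frac{22 + j}{5 \left(7 + j - h\right)}$ ($y{\left(j,h \right)} = \frac{\left(j + 22\right) \frac{1}{7 - \left(h - j\right)}}{5} = \frac{\left(22 + j\right) \frac{1}{7 + j - h}}{5} = \frac{\frac{1}{7 + j - h} \left(22 + j\right)}{5} = \frac{22 + j}{5 \left(7 + j - h\right)}$)
$\frac{y{\left(M{\left(10,\frac{10}{8} \right)},-62 \right)}}{3315} = \frac{\frac{1}{5} \frac{1}{7 + 10 \cdot \frac{10}{8} - -62} \left(22 + 10 \cdot \frac{10}{8}\right)}{3315} = \frac{22 + 10 \cdot 10 \cdot \frac{1}{8}}{5 \left(7 + 10 \cdot 10 \cdot \frac{1}{8} + 62\right)} \frac{1}{3315} = \frac{22 + 10 \cdot \frac{5}{4}}{5 \left(7 + 10 \cdot \frac{5}{4} + 62\right)} \frac{1}{3315} = \frac{22 + \frac{25}{2}}{5 \left(7 + \frac{25}{2} + 62\right)} \frac{1}{3315} = \frac{1}{5} \frac{1}{\frac{163}{2}} \cdot \frac{69}{2} \cdot \frac{1}{3315} = \frac{1}{5} \cdot \frac{2}{163} \cdot \frac{69}{2} \cdot \frac{1}{3315} = \frac{69}{815} \cdot \frac{1}{3315} = \frac{23}{900575}$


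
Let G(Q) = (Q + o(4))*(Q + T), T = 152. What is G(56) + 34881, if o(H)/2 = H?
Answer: 48193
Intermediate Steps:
o(H) = 2*H
G(Q) = (8 + Q)*(152 + Q) (G(Q) = (Q + 2*4)*(Q + 152) = (Q + 8)*(152 + Q) = (8 + Q)*(152 + Q))
G(56) + 34881 = (1216 + 56**2 + 160*56) + 34881 = (1216 + 3136 + 8960) + 34881 = 13312 + 34881 = 48193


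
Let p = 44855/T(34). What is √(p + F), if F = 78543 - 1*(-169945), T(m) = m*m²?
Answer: √332064985038/1156 ≈ 498.49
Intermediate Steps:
T(m) = m³
p = 44855/39304 (p = 44855/(34³) = 44855/39304 ≈ 1.1412)
F = 248488 (F = 78543 + 169945 = 248488)
√(p + F) = √(44855/39304 + 248488) = √(9766617207/39304) = √332064985038/1156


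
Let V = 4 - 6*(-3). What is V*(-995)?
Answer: -21890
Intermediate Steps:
V = 22 (V = 4 + 18 = 22)
V*(-995) = 22*(-995) = -21890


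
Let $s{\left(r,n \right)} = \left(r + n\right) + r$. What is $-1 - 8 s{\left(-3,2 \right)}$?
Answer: $31$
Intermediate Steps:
$s{\left(r,n \right)} = n + 2 r$ ($s{\left(r,n \right)} = \left(n + r\right) + r = n + 2 r$)
$-1 - 8 s{\left(-3,2 \right)} = -1 - 8 \left(2 + 2 \left(-3\right)\right) = -1 - 8 \left(2 - 6\right) = -1 - -32 = -1 + 32 = 31$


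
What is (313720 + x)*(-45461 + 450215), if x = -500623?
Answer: -75649736862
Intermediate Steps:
(313720 + x)*(-45461 + 450215) = (313720 - 500623)*(-45461 + 450215) = -186903*404754 = -75649736862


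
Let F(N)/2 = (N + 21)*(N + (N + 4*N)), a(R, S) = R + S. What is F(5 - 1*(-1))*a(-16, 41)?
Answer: 48600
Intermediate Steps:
F(N) = 12*N*(21 + N) (F(N) = 2*((N + 21)*(N + (N + 4*N))) = 2*((21 + N)*(N + 5*N)) = 2*((21 + N)*(6*N)) = 2*(6*N*(21 + N)) = 12*N*(21 + N))
F(5 - 1*(-1))*a(-16, 41) = (12*(5 - 1*(-1))*(21 + (5 - 1*(-1))))*(-16 + 41) = (12*(5 + 1)*(21 + (5 + 1)))*25 = (12*6*(21 + 6))*25 = (12*6*27)*25 = 1944*25 = 48600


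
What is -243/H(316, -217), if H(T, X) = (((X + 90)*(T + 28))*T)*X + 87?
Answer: -243/2995773623 ≈ -8.1114e-8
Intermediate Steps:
H(T, X) = 87 + T*X*(28 + T)*(90 + X) (H(T, X) = (((90 + X)*(28 + T))*T)*X + 87 = (((28 + T)*(90 + X))*T)*X + 87 = (T*(28 + T)*(90 + X))*X + 87 = T*X*(28 + T)*(90 + X) + 87 = 87 + T*X*(28 + T)*(90 + X))
-243/H(316, -217) = -243/(87 + 316²*(-217)² + 28*316*(-217)² + 90*(-217)*316² + 2520*316*(-217)) = -243/(87 + 99856*47089 + 28*316*47089 + 90*(-217)*99856 - 172801440) = -243/(87 + 4702119184 + 416643472 - 1950187680 - 172801440) = -243/2995773623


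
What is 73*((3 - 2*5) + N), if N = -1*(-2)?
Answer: -365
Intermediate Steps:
N = 2
73*((3 - 2*5) + N) = 73*((3 - 2*5) + 2) = 73*((3 - 10) + 2) = 73*(-7 + 2) = 73*(-5) = -365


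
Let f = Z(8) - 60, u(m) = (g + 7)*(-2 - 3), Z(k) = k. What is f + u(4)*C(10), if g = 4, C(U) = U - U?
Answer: -52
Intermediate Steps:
C(U) = 0
u(m) = -55 (u(m) = (4 + 7)*(-2 - 3) = 11*(-5) = -55)
f = -52 (f = 8 - 60 = -52)
f + u(4)*C(10) = -52 - 55*0 = -52 + 0 = -52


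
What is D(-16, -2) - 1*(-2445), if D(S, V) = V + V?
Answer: 2441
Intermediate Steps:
D(S, V) = 2*V
D(-16, -2) - 1*(-2445) = 2*(-2) - 1*(-2445) = -4 + 2445 = 2441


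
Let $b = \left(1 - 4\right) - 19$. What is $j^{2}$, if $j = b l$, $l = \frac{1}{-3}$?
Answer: $\frac{484}{9} \approx 53.778$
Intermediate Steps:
$b = -22$ ($b = -3 - 19 = -22$)
$l = - \frac{1}{3} \approx -0.33333$
$j = \frac{22}{3}$ ($j = \left(-22\right) \left(- \frac{1}{3}\right) = \frac{22}{3} \approx 7.3333$)
$j^{2} = \left(\frac{22}{3}\right)^{2} = \frac{484}{9}$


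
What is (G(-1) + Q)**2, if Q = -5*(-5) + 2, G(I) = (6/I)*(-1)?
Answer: 1089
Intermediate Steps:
G(I) = -6/I
Q = 27 (Q = 25 + 2 = 27)
(G(-1) + Q)**2 = (-6/(-1) + 27)**2 = (-6*(-1) + 27)**2 = (6 + 27)**2 = 33**2 = 1089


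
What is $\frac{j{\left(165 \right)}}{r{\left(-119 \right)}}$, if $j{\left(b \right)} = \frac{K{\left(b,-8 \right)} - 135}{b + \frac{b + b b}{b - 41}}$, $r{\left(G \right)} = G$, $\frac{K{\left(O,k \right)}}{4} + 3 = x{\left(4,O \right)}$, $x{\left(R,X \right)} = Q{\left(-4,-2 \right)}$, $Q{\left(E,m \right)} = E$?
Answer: $\frac{10106}{2847075} \approx 0.0035496$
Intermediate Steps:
$x{\left(R,X \right)} = -4$
$K{\left(O,k \right)} = -28$ ($K{\left(O,k \right)} = -12 + 4 \left(-4\right) = -12 - 16 = -28$)
$j{\left(b \right)} = - \frac{163}{b + \frac{b + b^{2}}{-41 + b}}$ ($j{\left(b \right)} = \frac{-28 - 135}{b + \frac{b + b b}{b - 41}} = - \frac{163}{b + \frac{b + b^{2}}{-41 + b}}$)
$\frac{j{\left(165 \right)}}{r{\left(-119 \right)}} = \frac{\frac{163}{2} \cdot \frac{1}{165} \frac{1}{-20 + 165} \left(41 - 165\right)}{-119} = \frac{163}{2} \cdot \frac{1}{165} \cdot \frac{1}{145} \left(41 - 165\right) \left(- \frac{1}{119}\right) = \frac{163}{2} \cdot \frac{1}{165} \cdot \frac{1}{145} \left(-124\right) \left(- \frac{1}{119}\right) = \left(- \frac{10106}{23925}\right) \left(- \frac{1}{119}\right) = \frac{10106}{2847075}$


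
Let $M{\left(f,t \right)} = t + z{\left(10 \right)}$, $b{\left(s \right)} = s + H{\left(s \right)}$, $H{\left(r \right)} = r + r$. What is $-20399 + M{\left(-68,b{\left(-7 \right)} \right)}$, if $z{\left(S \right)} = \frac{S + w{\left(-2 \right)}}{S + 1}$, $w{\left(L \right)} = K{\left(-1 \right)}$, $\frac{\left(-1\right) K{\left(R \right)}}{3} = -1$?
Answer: $- \frac{224607}{11} \approx -20419.0$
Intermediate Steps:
$K{\left(R \right)} = 3$ ($K{\left(R \right)} = \left(-3\right) \left(-1\right) = 3$)
$H{\left(r \right)} = 2 r$
$w{\left(L \right)} = 3$
$z{\left(S \right)} = \frac{3 + S}{1 + S}$ ($z{\left(S \right)} = \frac{S + 3}{S + 1} = \frac{3 + S}{1 + S}$)
$b{\left(s \right)} = 3 s$ ($b{\left(s \right)} = s + 2 s = 3 s$)
$M{\left(f,t \right)} = \frac{13}{11} + t$ ($M{\left(f,t \right)} = t + \frac{3 + 10}{1 + 10} = t + \frac{1}{11} \cdot 13 = t + \frac{13}{11} = \frac{13}{11} + t$)
$-20399 + M{\left(-68,b{\left(-7 \right)} \right)} = -20399 + \left(\frac{13}{11} + 3 \left(-7\right)\right) = -20399 + \left(\frac{13}{11} - 21\right) = -20399 - \frac{218}{11} = - \frac{224607}{11}$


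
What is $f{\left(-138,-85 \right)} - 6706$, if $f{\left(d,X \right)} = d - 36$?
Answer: $-6880$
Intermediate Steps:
$f{\left(d,X \right)} = -36 + d$
$f{\left(-138,-85 \right)} - 6706 = \left(-36 - 138\right) - 6706 = -174 - 6706 = -6880$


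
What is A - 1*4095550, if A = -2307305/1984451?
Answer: -1161060085765/283493 ≈ -4.0956e+6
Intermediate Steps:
A = -329615/283493 (A = -2307305*1/1984451 = -329615/283493 ≈ -1.1627)
A - 1*4095550 = -329615/283493 - 1*4095550 = -329615/283493 - 4095550 = -1161060085765/283493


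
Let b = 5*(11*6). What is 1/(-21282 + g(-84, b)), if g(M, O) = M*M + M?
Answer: -1/14310 ≈ -6.9881e-5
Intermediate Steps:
b = 330 (b = 5*66 = 330)
g(M, O) = M + M**2 (g(M, O) = M**2 + M = M + M**2)
1/(-21282 + g(-84, b)) = 1/(-21282 - 84*(1 - 84)) = 1/(-21282 - 84*(-83)) = 1/(-21282 + 6972) = 1/(-14310) = -1/14310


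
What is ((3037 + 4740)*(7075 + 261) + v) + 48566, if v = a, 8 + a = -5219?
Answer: 57095411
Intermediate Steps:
a = -5227 (a = -8 - 5219 = -5227)
v = -5227
((3037 + 4740)*(7075 + 261) + v) + 48566 = ((3037 + 4740)*(7075 + 261) - 5227) + 48566 = (7777*7336 - 5227) + 48566 = (57052072 - 5227) + 48566 = 57046845 + 48566 = 57095411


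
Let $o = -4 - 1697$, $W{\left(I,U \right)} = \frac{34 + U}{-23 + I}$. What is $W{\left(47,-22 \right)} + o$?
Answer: $- \frac{3401}{2} \approx -1700.5$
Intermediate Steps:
$W{\left(I,U \right)} = \frac{34 + U}{-23 + I}$
$o = -1701$ ($o = -4 - 1697 = -1701$)
$W{\left(47,-22 \right)} + o = \frac{34 - 22}{-23 + 47} - 1701 = \frac{1}{24} \cdot 12 - 1701 = \frac{1}{2} - 1701 = - \frac{3401}{2}$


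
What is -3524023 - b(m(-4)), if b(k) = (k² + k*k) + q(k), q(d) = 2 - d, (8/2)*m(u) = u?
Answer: -3524028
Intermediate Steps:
m(u) = u/4
b(k) = 2 - k + 2*k² (b(k) = (k² + k*k) + (2 - k) = (k² + k²) + (2 - k) = 2*k² + (2 - k) = 2 - k + 2*k²)
-3524023 - b(m(-4)) = -3524023 - (2 - (-4)/4 + 2*((¼)*(-4))²) = -3524023 - (2 - 1*(-1) + 2*(-1)²) = -3524023 - (2 + 1 + 2*1) = -3524023 - (2 + 1 + 2) = -3524023 - 1*5 = -3524023 - 5 = -3524028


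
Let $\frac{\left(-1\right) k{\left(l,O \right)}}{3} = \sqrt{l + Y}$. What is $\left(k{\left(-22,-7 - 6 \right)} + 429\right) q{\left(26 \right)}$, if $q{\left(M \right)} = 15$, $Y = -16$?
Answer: $6435 - 45 i \sqrt{38} \approx 6435.0 - 277.4 i$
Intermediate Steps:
$k{\left(l,O \right)} = - 3 \sqrt{-16 + l}$ ($k{\left(l,O \right)} = - 3 \sqrt{l - 16} = - 3 \sqrt{-16 + l}$)
$\left(k{\left(-22,-7 - 6 \right)} + 429\right) q{\left(26 \right)} = \left(- 3 \sqrt{-16 - 22} + 429\right) 15 = \left(- 3 \sqrt{-38} + 429\right) 15 = \left(- 3 i \sqrt{38} + 429\right) 15 = \left(429 - 3 i \sqrt{38}\right) 15 = 6435 - 45 i \sqrt{38}$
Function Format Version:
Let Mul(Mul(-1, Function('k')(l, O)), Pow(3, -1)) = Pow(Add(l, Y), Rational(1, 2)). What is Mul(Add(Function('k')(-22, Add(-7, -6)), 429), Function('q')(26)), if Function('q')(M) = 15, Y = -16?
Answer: Add(6435, Mul(-45, I, Pow(38, Rational(1, 2)))) ≈ Add(6435.0, Mul(-277.40, I))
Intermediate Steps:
Function('k')(l, O) = Mul(-3, Pow(Add(-16, l), Rational(1, 2))) (Function('k')(l, O) = Mul(-3, Pow(Add(l, -16), Rational(1, 2))) = Mul(-3, Pow(Add(-16, l), Rational(1, 2))))
Mul(Add(Function('k')(-22, Add(-7, -6)), 429), Function('q')(26)) = Mul(Add(Mul(-3, Pow(Add(-16, -22), Rational(1, 2))), 429), 15) = Mul(Add(Mul(-3, Pow(-38, Rational(1, 2))), 429), 15) = Mul(Add(Mul(-3, Mul(I, Pow(38, Rational(1, 2)))), 429), 15) = Mul(Add(Mul(-3, I, Pow(38, Rational(1, 2))), 429), 15) = Mul(Add(429, Mul(-3, I, Pow(38, Rational(1, 2)))), 15) = Add(6435, Mul(-45, I, Pow(38, Rational(1, 2))))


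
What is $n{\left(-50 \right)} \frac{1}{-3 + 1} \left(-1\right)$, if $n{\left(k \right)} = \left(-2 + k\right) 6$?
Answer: $-156$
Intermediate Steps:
$n{\left(k \right)} = -12 + 6 k$
$n{\left(-50 \right)} \frac{1}{-3 + 1} \left(-1\right) = \left(-12 + 6 \left(-50\right)\right) \frac{1}{-3 + 1} \left(-1\right) = \left(-12 - 300\right) \frac{1}{-2} \left(-1\right) = - 312 \left(\left(- \frac{1}{2}\right) \left(-1\right)\right) = \left(-312\right) \frac{1}{2} = -156$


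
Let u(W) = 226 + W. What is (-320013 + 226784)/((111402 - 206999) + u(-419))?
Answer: 93229/95790 ≈ 0.97326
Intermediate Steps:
(-320013 + 226784)/((111402 - 206999) + u(-419)) = (-320013 + 226784)/((111402 - 206999) + (226 - 419)) = -93229/(-95597 - 193) = -93229/(-95790) = -93229*(-1/95790) = 93229/95790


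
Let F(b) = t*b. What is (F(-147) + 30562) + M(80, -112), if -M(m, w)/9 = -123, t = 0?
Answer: 31669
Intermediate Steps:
M(m, w) = 1107 (M(m, w) = -9*(-123) = 1107)
F(b) = 0 (F(b) = 0*b = 0)
(F(-147) + 30562) + M(80, -112) = (0 + 30562) + 1107 = 30562 + 1107 = 31669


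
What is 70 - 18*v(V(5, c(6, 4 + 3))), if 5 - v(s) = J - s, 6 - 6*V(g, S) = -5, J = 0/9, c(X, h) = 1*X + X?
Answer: -53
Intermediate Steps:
c(X, h) = 2*X (c(X, h) = X + X = 2*X)
J = 0 (J = 0*(⅑) = 0)
V(g, S) = 11/6 (V(g, S) = 1 - ⅙*(-5) = 1 + ⅚ = 11/6)
v(s) = 5 + s (v(s) = 5 - (0 - s) = 5 - (-1)*s = 5 + s)
70 - 18*v(V(5, c(6, 4 + 3))) = 70 - 18*(5 + 11/6) = 70 - 18*41/6 = 70 - 123 = -53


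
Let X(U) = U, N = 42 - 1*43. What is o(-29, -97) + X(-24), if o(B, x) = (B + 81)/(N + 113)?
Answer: -659/28 ≈ -23.536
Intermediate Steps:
N = -1 (N = 42 - 43 = -1)
o(B, x) = 81/112 + B/112 (o(B, x) = (B + 81)/(-1 + 113) = (81 + B)/112 = (81 + B)*(1/112) = 81/112 + B/112)
o(-29, -97) + X(-24) = (81/112 + (1/112)*(-29)) - 24 = (81/112 - 29/112) - 24 = 13/28 - 24 = -659/28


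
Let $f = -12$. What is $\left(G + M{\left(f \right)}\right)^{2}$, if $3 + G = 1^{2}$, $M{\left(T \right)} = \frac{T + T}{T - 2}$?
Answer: $\frac{4}{49} \approx 0.081633$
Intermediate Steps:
$M{\left(T \right)} = \frac{2 T}{-2 + T}$
$G = -2$ ($G = -3 + 1^{2} = -3 + 1 = -2$)
$\left(G + M{\left(f \right)}\right)^{2} = \left(-2 + 2 \left(-12\right) \frac{1}{-2 - 12}\right)^{2} = \left(-2 + 2 \left(-12\right) \frac{1}{-14}\right)^{2} = \left(-2 + 2 \left(-12\right) \left(- \frac{1}{14}\right)\right)^{2} = \left(-2 + \frac{12}{7}\right)^{2} = \left(- \frac{2}{7}\right)^{2} = \frac{4}{49}$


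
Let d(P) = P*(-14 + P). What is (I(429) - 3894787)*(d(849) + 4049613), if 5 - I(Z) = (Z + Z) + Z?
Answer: -18539553426432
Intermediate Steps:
I(Z) = 5 - 3*Z (I(Z) = 5 - ((Z + Z) + Z) = 5 - (2*Z + Z) = 5 - 3*Z)
(I(429) - 3894787)*(d(849) + 4049613) = ((5 - 3*429) - 3894787)*(849*(-14 + 849) + 4049613) = ((5 - 1287) - 3894787)*(849*835 + 4049613) = (-1282 - 3894787)*(708915 + 4049613) = -3896069*4758528 = -18539553426432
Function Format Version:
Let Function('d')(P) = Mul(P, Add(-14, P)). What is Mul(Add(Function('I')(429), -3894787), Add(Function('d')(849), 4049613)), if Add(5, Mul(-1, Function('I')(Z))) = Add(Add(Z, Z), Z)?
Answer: -18539553426432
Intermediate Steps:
Function('I')(Z) = Add(5, Mul(-3, Z)) (Function('I')(Z) = Add(5, Mul(-1, Add(Add(Z, Z), Z))) = Add(5, Mul(-1, Add(Mul(2, Z), Z))) = Add(5, Mul(-1, Mul(3, Z))) = Add(5, Mul(-3, Z)))
Mul(Add(Function('I')(429), -3894787), Add(Function('d')(849), 4049613)) = Mul(Add(Add(5, Mul(-3, 429)), -3894787), Add(Mul(849, Add(-14, 849)), 4049613)) = Mul(Add(Add(5, -1287), -3894787), Add(Mul(849, 835), 4049613)) = Mul(Add(-1282, -3894787), Add(708915, 4049613)) = Mul(-3896069, 4758528) = -18539553426432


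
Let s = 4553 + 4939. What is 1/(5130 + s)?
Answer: 1/14622 ≈ 6.8390e-5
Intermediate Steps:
s = 9492
1/(5130 + s) = 1/(5130 + 9492) = 1/14622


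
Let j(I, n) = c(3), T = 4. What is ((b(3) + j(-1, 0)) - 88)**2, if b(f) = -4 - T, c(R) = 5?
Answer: 8281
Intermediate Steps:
b(f) = -8 (b(f) = -4 - 1*4 = -4 - 4 = -8)
j(I, n) = 5
((b(3) + j(-1, 0)) - 88)**2 = ((-8 + 5) - 88)**2 = (-3 - 88)**2 = (-91)**2 = 8281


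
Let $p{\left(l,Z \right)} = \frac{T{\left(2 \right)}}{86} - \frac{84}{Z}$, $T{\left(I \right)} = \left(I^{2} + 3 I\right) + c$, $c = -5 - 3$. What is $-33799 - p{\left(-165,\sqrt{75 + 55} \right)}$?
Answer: $- \frac{1453358}{43} + \frac{42 \sqrt{130}}{65} \approx -33792.0$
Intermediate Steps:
$c = -8$ ($c = -5 - 3 = -8$)
$T{\left(I \right)} = -8 + I^{2} + 3 I$ ($T{\left(I \right)} = \left(I^{2} + 3 I\right) - 8 = -8 + I^{2} + 3 I$)
$p{\left(l,Z \right)} = \frac{1}{43} - \frac{84}{Z}$ ($p{\left(l,Z \right)} = \frac{-8 + 2^{2} + 3 \cdot 2}{86} - \frac{84}{Z} = \left(-8 + 4 + 6\right) \frac{1}{86} - \frac{84}{Z} = 2 \cdot \frac{1}{86} - \frac{84}{Z} = \frac{1}{43} - \frac{84}{Z}$)
$-33799 - p{\left(-165,\sqrt{75 + 55} \right)} = -33799 - \frac{-3612 + \sqrt{75 + 55}}{43 \sqrt{75 + 55}} = -33799 - \frac{-3612 + \sqrt{130}}{43 \sqrt{130}} = -33799 - \frac{\frac{\sqrt{130}}{130} \left(-3612 + \sqrt{130}\right)}{43} = -33799 - \frac{\sqrt{130} \left(-3612 + \sqrt{130}\right)}{5590}$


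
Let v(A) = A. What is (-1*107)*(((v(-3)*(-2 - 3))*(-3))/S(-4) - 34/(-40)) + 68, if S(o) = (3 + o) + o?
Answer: -19719/20 ≈ -985.95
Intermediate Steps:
S(o) = 3 + 2*o
(-1*107)*(((v(-3)*(-2 - 3))*(-3))/S(-4) - 34/(-40)) + 68 = (-1*107)*((-3*(-2 - 3)*(-3))/(3 + 2*(-4)) - 34/(-40)) + 68 = -107*((-3*(-5)*(-3))/(3 - 8) - 34*(-1/40)) + 68 = -107*((15*(-3))/(-5) + 17/20) + 68 = -107*(-45*(-⅕) + 17/20) + 68 = -107*(9 + 17/20) + 68 = -107*197/20 + 68 = -21079/20 + 68 = -19719/20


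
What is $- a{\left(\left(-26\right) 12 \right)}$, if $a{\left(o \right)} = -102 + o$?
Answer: $414$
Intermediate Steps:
$- a{\left(\left(-26\right) 12 \right)} = - (-102 - 312) = \left(-1\right) \left(-414\right) = 414$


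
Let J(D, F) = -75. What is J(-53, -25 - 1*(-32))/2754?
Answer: -25/918 ≈ -0.027233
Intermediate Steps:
J(-53, -25 - 1*(-32))/2754 = -75/2754 = -75*1/2754 = -25/918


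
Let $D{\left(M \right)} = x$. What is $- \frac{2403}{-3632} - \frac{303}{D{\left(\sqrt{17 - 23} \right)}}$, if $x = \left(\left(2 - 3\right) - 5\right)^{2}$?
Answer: $- \frac{84499}{10896} \approx -7.7551$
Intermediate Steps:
$x = 36$ ($x = \left(\left(2 - 3\right) - 5\right)^{2} = \left(-1 - 5\right)^{2} = \left(-6\right)^{2} = 36$)
$D{\left(M \right)} = 36$
$- \frac{2403}{-3632} - \frac{303}{D{\left(\sqrt{17 - 23} \right)}} = - \frac{2403}{-3632} - \frac{303}{36} = \left(-2403\right) \left(- \frac{1}{3632}\right) - \frac{101}{12} = \frac{2403}{3632} - \frac{101}{12} = - \frac{84499}{10896}$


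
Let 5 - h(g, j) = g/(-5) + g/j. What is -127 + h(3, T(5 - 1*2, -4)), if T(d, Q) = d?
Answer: -612/5 ≈ -122.40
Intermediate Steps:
h(g, j) = 5 + g/5 - g/j (h(g, j) = 5 - (g/(-5) + g/j) = 5 - (g*(-⅕) + g/j) = 5 - (-g/5 + g/j) = 5 + (g/5 - g/j) = 5 + g/5 - g/j)
-127 + h(3, T(5 - 1*2, -4)) = -127 + (5 + (⅕)*3 - 1*3/(5 - 1*2)) = -127 + (5 + ⅗ - 1*3/(5 - 2)) = -127 + (5 + ⅗ - 1*3/3) = -127 + (5 + ⅗ - 1*3*⅓) = -127 + (5 + ⅗ - 1) = -127 + 23/5 = -612/5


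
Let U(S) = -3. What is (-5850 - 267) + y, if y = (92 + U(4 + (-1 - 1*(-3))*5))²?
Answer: 1804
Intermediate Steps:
y = 7921 (y = (92 - 3)² = 89² = 7921)
(-5850 - 267) + y = (-5850 - 267) + 7921 = -6117 + 7921 = 1804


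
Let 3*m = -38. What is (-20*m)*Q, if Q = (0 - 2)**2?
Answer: 3040/3 ≈ 1013.3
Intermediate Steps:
m = -38/3 (m = (1/3)*(-38) = -38/3 ≈ -12.667)
Q = 4 (Q = (-2)**2 = 4)
(-20*m)*Q = -20*(-38/3)*4 = (760/3)*4 = 3040/3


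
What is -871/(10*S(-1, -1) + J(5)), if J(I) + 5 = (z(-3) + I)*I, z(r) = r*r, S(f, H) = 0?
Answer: -67/5 ≈ -13.400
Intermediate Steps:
z(r) = r²
J(I) = -5 + I*(9 + I) (J(I) = -5 + ((-3)² + I)*I = -5 + (9 + I)*I = -5 + I*(9 + I))
-871/(10*S(-1, -1) + J(5)) = -871/(10*0 + (-5 + 5² + 9*5)) = -871/(0 + (-5 + 25 + 45)) = -871/(0 + 65) = -871/65 = -871*1/65 = -67/5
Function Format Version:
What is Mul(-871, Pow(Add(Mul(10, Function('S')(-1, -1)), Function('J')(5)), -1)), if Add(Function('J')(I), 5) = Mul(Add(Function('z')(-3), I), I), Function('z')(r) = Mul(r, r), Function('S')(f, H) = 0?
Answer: Rational(-67, 5) ≈ -13.400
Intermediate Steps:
Function('z')(r) = Pow(r, 2)
Function('J')(I) = Add(-5, Mul(I, Add(9, I))) (Function('J')(I) = Add(-5, Mul(Add(Pow(-3, 2), I), I)) = Add(-5, Mul(Add(9, I), I)) = Add(-5, Mul(I, Add(9, I))))
Mul(-871, Pow(Add(Mul(10, Function('S')(-1, -1)), Function('J')(5)), -1)) = Mul(-871, Pow(Add(Mul(10, 0), Add(-5, Pow(5, 2), Mul(9, 5))), -1)) = Mul(-871, Pow(Add(0, Add(-5, 25, 45)), -1)) = Mul(-871, Pow(Add(0, 65), -1)) = Mul(-871, Pow(65, -1)) = Mul(-871, Rational(1, 65)) = Rational(-67, 5)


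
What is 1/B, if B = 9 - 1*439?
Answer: -1/430 ≈ -0.0023256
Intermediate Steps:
B = -430 (B = 9 - 439 = -430)
1/B = 1/(-430) = -1/430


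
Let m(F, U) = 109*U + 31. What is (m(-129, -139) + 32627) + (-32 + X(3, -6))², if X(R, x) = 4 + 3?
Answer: 18132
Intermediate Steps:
X(R, x) = 7
m(F, U) = 31 + 109*U
(m(-129, -139) + 32627) + (-32 + X(3, -6))² = ((31 + 109*(-139)) + 32627) + (-32 + 7)² = ((31 - 15151) + 32627) + (-25)² = (-15120 + 32627) + 625 = 17507 + 625 = 18132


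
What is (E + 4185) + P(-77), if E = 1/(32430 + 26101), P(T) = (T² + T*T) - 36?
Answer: 936905718/58531 ≈ 16007.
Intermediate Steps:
P(T) = -36 + 2*T² (P(T) = (T² + T²) - 36 = 2*T² - 36 = -36 + 2*T²)
E = 1/58531 ≈ 1.7085e-5
(E + 4185) + P(-77) = (1/58531 + 4185) + (-36 + 2*(-77)²) = 244952236/58531 + (-36 + 2*5929) = 244952236/58531 + (-36 + 11858) = 244952236/58531 + 11822 = 936905718/58531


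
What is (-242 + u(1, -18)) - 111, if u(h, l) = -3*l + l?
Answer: -317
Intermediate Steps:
u(h, l) = -2*l
(-242 + u(1, -18)) - 111 = (-242 - 2*(-18)) - 111 = (-242 + 36) - 111 = -206 - 111 = -317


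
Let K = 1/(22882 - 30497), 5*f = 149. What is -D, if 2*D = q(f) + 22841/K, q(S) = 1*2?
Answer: 173934213/2 ≈ 8.6967e+7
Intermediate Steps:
f = 149/5 (f = (⅕)*149 = 149/5 ≈ 29.800)
K = -1/7615 (K = 1/(-7615) = -1/7615 ≈ -0.00013132)
q(S) = 2
D = -173934213/2 (D = (2 + 22841/(-1/7615))/2 = (2 + 22841*(-7615))/2 = (2 - 173934215)/2 = (½)*(-173934213) = -173934213/2 ≈ -8.6967e+7)
-D = -1*(-173934213/2) = 173934213/2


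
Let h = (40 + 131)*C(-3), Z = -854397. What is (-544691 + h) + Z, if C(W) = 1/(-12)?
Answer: -5596409/4 ≈ -1.3991e+6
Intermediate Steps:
C(W) = -1/12
h = -57/4 (h = (40 + 131)*(-1/12) = 171*(-1/12) = -57/4 ≈ -14.250)
(-544691 + h) + Z = (-544691 - 57/4) - 854397 = -2178821/4 - 854397 = -5596409/4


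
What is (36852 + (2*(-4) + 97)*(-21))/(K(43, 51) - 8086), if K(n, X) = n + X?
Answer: -3887/888 ≈ -4.3773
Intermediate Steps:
K(n, X) = X + n
(36852 + (2*(-4) + 97)*(-21))/(K(43, 51) - 8086) = (36852 + (2*(-4) + 97)*(-21))/((51 + 43) - 8086) = (36852 + (-8 + 97)*(-21))/(94 - 8086) = (36852 + 89*(-21))/(-7992) = (36852 - 1869)*(-1/7992) = 34983*(-1/7992) = -3887/888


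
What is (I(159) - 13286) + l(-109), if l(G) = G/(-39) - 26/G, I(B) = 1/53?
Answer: -2992687972/225303 ≈ -13283.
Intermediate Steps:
I(B) = 1/53
l(G) = -26/G - G/39 (l(G) = G*(-1/39) - 26/G = -G/39 - 26/G = -26/G - G/39)
(I(159) - 13286) + l(-109) = (1/53 - 13286) + (-26/(-109) - 1/39*(-109)) = -704157/53 + (-26*(-1/109) + 109/39) = -704157/53 + (26/109 + 109/39) = -704157/53 + 12895/4251 = -2992687972/225303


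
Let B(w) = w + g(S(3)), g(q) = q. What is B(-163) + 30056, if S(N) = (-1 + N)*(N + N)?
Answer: 29905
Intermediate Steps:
S(N) = 2*N*(-1 + N) (S(N) = (-1 + N)*(2*N) = 2*N*(-1 + N))
B(w) = 12 + w (B(w) = w + 2*3*(-1 + 3) = w + 2*3*2 = w + 12 = 12 + w)
B(-163) + 30056 = (12 - 163) + 30056 = -151 + 30056 = 29905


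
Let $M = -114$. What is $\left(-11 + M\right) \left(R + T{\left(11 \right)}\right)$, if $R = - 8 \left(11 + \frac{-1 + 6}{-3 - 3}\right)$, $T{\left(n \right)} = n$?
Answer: $\frac{26375}{3} \approx 8791.7$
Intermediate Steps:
$R = - \frac{244}{3}$ ($R = - 8 \left(11 + \frac{5}{-6}\right) = - 8 \left(11 + 5 \left(- \frac{1}{6}\right)\right) = - 8 \left(11 - \frac{5}{6}\right) = \left(-8\right) \frac{61}{6} = - \frac{244}{3} \approx -81.333$)
$\left(-11 + M\right) \left(R + T{\left(11 \right)}\right) = \left(-11 - 114\right) \left(- \frac{244}{3} + 11\right) = \left(-125\right) \left(- \frac{211}{3}\right) = \frac{26375}{3}$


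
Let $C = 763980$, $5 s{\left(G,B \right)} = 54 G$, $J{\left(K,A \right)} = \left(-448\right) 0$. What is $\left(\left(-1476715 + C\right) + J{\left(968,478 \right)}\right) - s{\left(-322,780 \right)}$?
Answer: $- \frac{3546287}{5} \approx -7.0926 \cdot 10^{5}$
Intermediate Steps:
$J{\left(K,A \right)} = 0$
$s{\left(G,B \right)} = \frac{54 G}{5}$
$\left(\left(-1476715 + C\right) + J{\left(968,478 \right)}\right) - s{\left(-322,780 \right)} = \left(\left(-1476715 + 763980\right) + 0\right) - \frac{54}{5} \left(-322\right) = \left(-712735 + 0\right) - - \frac{17388}{5} = -712735 + \frac{17388}{5} = - \frac{3546287}{5}$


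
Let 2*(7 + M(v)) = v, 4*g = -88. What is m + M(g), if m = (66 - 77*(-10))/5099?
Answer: -90946/5099 ≈ -17.836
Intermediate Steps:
g = -22 (g = (¼)*(-88) = -22)
M(v) = -7 + v/2
m = 836/5099 (m = (66 + 770)*(1/5099) = 836*(1/5099) = 836/5099 ≈ 0.16395)
m + M(g) = 836/5099 + (-7 + (½)*(-22)) = 836/5099 + (-7 - 11) = 836/5099 - 18 = -90946/5099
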